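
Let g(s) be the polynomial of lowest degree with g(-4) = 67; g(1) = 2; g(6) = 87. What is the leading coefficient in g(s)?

3

L_0(s) = (s - 1)(s - 6) / [50] = (1/50)s^2 - (7/50)s + 3/25
L_1(s) = (s + 4)(s - 6) / [-25] = -(1/25)s^2 + (2/25)s + 24/25
L_2(s) = (s + 4)(s - 1) / [50] = (1/50)s^2 + (3/50)s - 2/25
g(s) = 67·L_0 + 2·L_1 + 87·L_2
Only the coefficient of s^2 is needed; take it from each L_i and combine:
67·(1/50) + 2·(-1/25) + 87·(1/50) = 3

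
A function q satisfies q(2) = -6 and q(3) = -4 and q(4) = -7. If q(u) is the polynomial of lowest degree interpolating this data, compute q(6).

Evaluate each Lagrange basis at u = 6:
L_0(6) = (3)·(2)/[(-1)·(-2)] = 3
L_1(6) = (4)·(2)/[(1)·(-1)] = -8
L_2(6) = (4)·(3)/[(2)·(1)] = 6
Sum: (-6)·(3) + (-4)·(-8) + (-7)·(6) = -28

-28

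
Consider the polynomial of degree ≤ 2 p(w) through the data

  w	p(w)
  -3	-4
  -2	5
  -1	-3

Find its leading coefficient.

The leading coefficient equals the top divided difference p[-3,-2,-1].
p[-3,-2] = (5 - (-4)) / (-2 - (-3)) = 9
p[-2,-1] = (-3 - 5) / (-1 - (-2)) = -8
p[-3,-2,-1] = (-8 - 9) / (-1 - (-3)) = -17/2

-17/2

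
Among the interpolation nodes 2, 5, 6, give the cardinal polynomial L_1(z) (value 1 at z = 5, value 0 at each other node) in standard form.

L_1(z) = -(1/3)z^2 + (8/3)z - 4

L_1(z) = (z - 2)(z - 6) / [(3)·(-1)]
       = (z^2 - 8z + 12) / (-3)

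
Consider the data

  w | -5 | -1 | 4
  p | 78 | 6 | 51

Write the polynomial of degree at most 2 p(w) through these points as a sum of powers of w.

p(w) = 3w^2 + 3

L_0(w) = (w + 1)(w - 4) / [36] = (1/36)w^2 - (1/12)w - 1/9
L_1(w) = (w + 5)(w - 4) / [-20] = -(1/20)w^2 - (1/20)w + 1
L_2(w) = (w + 5)(w + 1) / [45] = (1/45)w^2 + (2/15)w + 1/9
p(w) = 78·L_0 + 6·L_1 + 51·L_2
  78·L_0(w) = (13/6)w^2 - (13/2)w - 26/3
  6·L_1(w) = -(3/10)w^2 - (3/10)w + 6
  51·L_2(w) = (17/15)w^2 + (34/5)w + 17/3
Adding term by term: 3w^2 + 3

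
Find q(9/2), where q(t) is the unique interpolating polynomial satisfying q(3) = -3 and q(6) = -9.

-6

Evaluate each Lagrange basis at t = 9/2:
L_0(9/2) = (-3/2)/[(-3)] = 1/2
L_1(9/2) = (3/2)/[(3)] = 1/2
Sum: (-3)·(1/2) + (-9)·(1/2) = -6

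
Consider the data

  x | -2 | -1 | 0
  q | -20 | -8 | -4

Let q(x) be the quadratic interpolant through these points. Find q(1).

Evaluate each Lagrange basis at x = 1:
L_0(1) = (2)·(1)/[(-1)·(-2)] = 1
L_1(1) = (3)·(1)/[(1)·(-1)] = -3
L_2(1) = (3)·(2)/[(2)·(1)] = 3
Sum: (-20)·(1) + (-8)·(-3) + (-4)·(3) = -8

-8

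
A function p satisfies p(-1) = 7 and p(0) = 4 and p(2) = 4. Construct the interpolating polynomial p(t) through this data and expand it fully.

Build the Lagrange basis polynomials:
L_0(t) = t(t - 2) / [3] = (1/3)t^2 - (2/3)t
L_1(t) = (t + 1)(t - 2) / [-2] = -(1/2)t^2 + (1/2)t + 1
L_2(t) = (t + 1)t / [6] = (1/6)t^2 + (1/6)t
p(t) = 7·L_0 + 4·L_1 + 4·L_2
  7·L_0(t) = (7/3)t^2 - (14/3)t
  4·L_1(t) = -2t^2 + 2t + 4
  4·L_2(t) = (2/3)t^2 + (2/3)t
Adding term by term: t^2 - 2t + 4

p(t) = t^2 - 2t + 4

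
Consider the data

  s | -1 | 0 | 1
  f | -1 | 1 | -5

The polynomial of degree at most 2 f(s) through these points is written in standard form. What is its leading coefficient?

-4

The leading coefficient equals the top divided difference f[-1,0,1].
f[-1,0] = (1 - (-1)) / (0 - (-1)) = 2
f[0,1] = (-5 - 1) / (1 - 0) = -6
f[-1,0,1] = (-6 - 2) / (1 - (-1)) = -4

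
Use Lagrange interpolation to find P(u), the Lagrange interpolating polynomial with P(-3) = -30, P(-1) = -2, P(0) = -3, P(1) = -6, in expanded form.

Build the Lagrange basis polynomials:
L_0(u) = (u + 1)u(u - 1) / [-24] = -(1/24)u^3 + (1/24)u
L_1(u) = (u + 3)u(u - 1) / [4] = (1/4)u^3 + (1/2)u^2 - (3/4)u
L_2(u) = (u + 3)(u + 1)(u - 1) / [-3] = -(1/3)u^3 - u^2 + (1/3)u + 1
L_3(u) = (u + 3)(u + 1)u / [8] = (1/8)u^3 + (1/2)u^2 + (3/8)u
P(u) = (-30)·L_0 + (-2)·L_1 + (-3)·L_2 + (-6)·L_3
  (-30)·L_0(u) = (5/4)u^3 - (5/4)u
  (-2)·L_1(u) = -(1/2)u^3 - u^2 + (3/2)u
  (-3)·L_2(u) = u^3 + 3u^2 - u - 3
  (-6)·L_3(u) = -(3/4)u^3 - 3u^2 - (9/4)u
Adding term by term: u^3 - u^2 - 3u - 3

P(u) = u^3 - u^2 - 3u - 3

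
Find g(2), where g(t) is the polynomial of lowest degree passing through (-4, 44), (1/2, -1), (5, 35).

2

Evaluate each Lagrange basis at t = 2:
L_0(2) = (3/2)·(-3)/[(-9/2)·(-9)] = -1/9
L_1(2) = (6)·(-3)/[(9/2)·(-9/2)] = 8/9
L_2(2) = (6)·(3/2)/[(9)·(9/2)] = 2/9
Sum: 44·(-1/9) + (-1)·(8/9) + 35·(2/9) = 2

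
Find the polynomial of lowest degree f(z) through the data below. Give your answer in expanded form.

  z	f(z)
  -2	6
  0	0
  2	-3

f(z) = (3/8)z^2 - (9/4)z

L_0(z) = z(z - 2) / [8] = (1/8)z^2 - (1/4)z
L_1(z) = (z + 2)(z - 2) / [-4] = -(1/4)z^2 + 1
L_2(z) = (z + 2)z / [8] = (1/8)z^2 + (1/4)z
f(z) = 6·L_0 + 0·L_1 + (-3)·L_2
  6·L_0(z) = (3/4)z^2 - (3/2)z
  0·L_1(z) = 0
  (-3)·L_2(z) = -(3/8)z^2 - (3/4)z
Adding term by term: (3/8)z^2 - (9/4)z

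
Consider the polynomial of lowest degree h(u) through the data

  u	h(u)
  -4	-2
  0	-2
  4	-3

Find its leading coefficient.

Build the Lagrange basis polynomials:
L_0(u) = u(u - 4) / [32] = (1/32)u^2 - (1/8)u
L_1(u) = (u + 4)(u - 4) / [-16] = -(1/16)u^2 + 1
L_2(u) = (u + 4)u / [32] = (1/32)u^2 + (1/8)u
h(u) = (-2)·L_0 + (-2)·L_1 + (-3)·L_2
Only the coefficient of u^2 is needed; take it from each L_i and combine:
(-2)·(1/32) + (-2)·(-1/16) + (-3)·(1/32) = -1/32

-1/32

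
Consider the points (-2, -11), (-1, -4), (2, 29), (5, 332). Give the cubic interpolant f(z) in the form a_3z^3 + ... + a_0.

f(z) = 2z^3 + 3z^2 + 2z - 3

Newton's divided differences:
f[-2,-1] = (-4 - (-11)) / (-1 - (-2)) = 7
f[-1,2] = (29 - (-4)) / (2 - (-1)) = 11
f[2,5] = (332 - 29) / (5 - 2) = 101
f[-2,-1,2] = (11 - 7) / (2 - (-2)) = 1
f[-1,2,5] = (101 - 11) / (5 - (-1)) = 15
f[-2,-1,2,5] = (15 - 1) / (5 - (-2)) = 2
f(z) = -11 + 7·(z + 2) + 1·(z + 2)(z + 1) + 2·(z + 2)(z + 1)(z - 2)
Expanding: f(z) = 2z^3 + 3z^2 + 2z - 3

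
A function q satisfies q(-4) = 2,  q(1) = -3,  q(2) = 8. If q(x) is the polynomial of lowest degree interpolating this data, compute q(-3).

-7

Evaluate each Lagrange basis at x = -3:
L_0(-3) = (-4)·(-5)/[(-5)·(-6)] = 2/3
L_1(-3) = (1)·(-5)/[(5)·(-1)] = 1
L_2(-3) = (1)·(-4)/[(6)·(1)] = -2/3
Sum: 2·(2/3) + (-3)·(1) + 8·(-2/3) = -7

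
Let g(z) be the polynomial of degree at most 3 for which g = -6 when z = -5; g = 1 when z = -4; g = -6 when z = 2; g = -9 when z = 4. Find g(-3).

L_0(-3) = (1)·(-5)·(-7)/[(-1)·(-7)·(-9)] = -5/9
L_1(-3) = (2)·(-5)·(-7)/[(1)·(-6)·(-8)] = 35/24
L_2(-3) = (2)·(1)·(-7)/[(7)·(6)·(-2)] = 1/6
L_3(-3) = (2)·(1)·(-5)/[(9)·(8)·(2)] = -5/72
Sum: (-6)·(-5/9) + 1·(35/24) + (-6)·(1/6) + (-9)·(-5/72) = 53/12

53/12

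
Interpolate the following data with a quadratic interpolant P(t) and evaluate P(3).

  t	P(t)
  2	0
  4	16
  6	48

Using Newton's divided-difference form:
P[2,4] = (16 - 0) / (4 - 2) = 8
P[4,6] = (48 - 16) / (6 - 4) = 16
P[2,4,6] = (16 - 8) / (6 - 2) = 2
P(3) = 0 + 8·(1) + 2·(1)·(-1) = 6

6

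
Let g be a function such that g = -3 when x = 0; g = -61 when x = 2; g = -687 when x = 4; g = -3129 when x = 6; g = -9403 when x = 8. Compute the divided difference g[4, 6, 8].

g[4,6] = (-3129 - (-687)) / (6 - 4) = -1221
g[6,8] = (-9403 - (-3129)) / (8 - 6) = -3137
g[4,6,8] = (-3137 - (-1221)) / (8 - 4) = -479

-479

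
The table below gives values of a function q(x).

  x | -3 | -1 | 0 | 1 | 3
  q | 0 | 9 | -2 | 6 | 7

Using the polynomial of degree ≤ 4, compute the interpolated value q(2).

65/3

Evaluate each Lagrange basis at x = 2:
L_0(2) = (3)·(2)·(1)·(-1)/[(-2)·(-3)·(-4)·(-6)] = -1/24
L_1(2) = (5)·(2)·(1)·(-1)/[(2)·(-1)·(-2)·(-4)] = 5/8
L_2(2) = (5)·(3)·(1)·(-1)/[(3)·(1)·(-1)·(-3)] = -5/3
L_3(2) = (5)·(3)·(2)·(-1)/[(4)·(2)·(1)·(-2)] = 15/8
L_4(2) = (5)·(3)·(2)·(1)/[(6)·(4)·(3)·(2)] = 5/24
Sum: 0 + 9·(5/8) + (-2)·(-5/3) + 6·(15/8) + 7·(5/24) = 65/3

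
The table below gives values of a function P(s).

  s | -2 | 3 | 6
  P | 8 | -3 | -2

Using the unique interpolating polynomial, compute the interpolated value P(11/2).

-41/16

Using Newton's divided-difference form:
P[-2,3] = (-3 - 8) / (3 - (-2)) = -11/5
P[3,6] = (-2 - (-3)) / (6 - 3) = 1/3
P[-2,3,6] = (1/3 - (-11/5)) / (6 - (-2)) = 19/60
P(11/2) = 8 + (-11/5)·(15/2) + (19/60)·(15/2)·(5/2) = -41/16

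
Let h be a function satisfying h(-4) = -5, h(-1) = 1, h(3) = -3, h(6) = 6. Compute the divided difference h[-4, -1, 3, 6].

1/10

h[-4,-1] = (1 - (-5)) / (-1 - (-4)) = 2
h[-1,3] = (-3 - 1) / (3 - (-1)) = -1
h[3,6] = (6 - (-3)) / (6 - 3) = 3
h[-4,-1,3] = (-1 - 2) / (3 - (-4)) = -3/7
h[-1,3,6] = (3 - (-1)) / (6 - (-1)) = 4/7
h[-4,-1,3,6] = (4/7 - (-3/7)) / (6 - (-4)) = 1/10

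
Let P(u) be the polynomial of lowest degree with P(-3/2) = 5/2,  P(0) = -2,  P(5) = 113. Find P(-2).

Evaluate each Lagrange basis at u = -2:
L_0(-2) = (-2)·(-7)/[(-3/2)·(-13/2)] = 56/39
L_1(-2) = (-1/2)·(-7)/[(3/2)·(-5)] = -7/15
L_2(-2) = (-1/2)·(-2)/[(13/2)·(5)] = 2/65
Sum: 5/2·(56/39) + (-2)·(-7/15) + 113·(2/65) = 8

8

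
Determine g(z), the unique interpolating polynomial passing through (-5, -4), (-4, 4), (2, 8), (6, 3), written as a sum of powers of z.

g(z) = (719/9240)z^3 - (1549/3080)z^2 - (5881/4620)z + 919/77

Build the Lagrange basis polynomials:
L_0(z) = (z + 4)(z - 2)(z - 6) / [-77] = -(1/77)z^3 + (4/77)z^2 + (20/77)z - 48/77
L_1(z) = (z + 5)(z - 2)(z - 6) / [60] = (1/60)z^3 - (1/20)z^2 - (7/15)z + 1
L_2(z) = (z + 5)(z + 4)(z - 6) / [-168] = -(1/168)z^3 - (1/56)z^2 + (17/84)z + 5/7
L_3(z) = (z + 5)(z + 4)(z - 2) / [440] = (1/440)z^3 + (7/440)z^2 + (1/220)z - 1/11
g(z) = (-4)·L_0 + 4·L_1 + 8·L_2 + 3·L_3
  (-4)·L_0(z) = (4/77)z^3 - (16/77)z^2 - (80/77)z + 192/77
  4·L_1(z) = (1/15)z^3 - (1/5)z^2 - (28/15)z + 4
  8·L_2(z) = -(1/21)z^3 - (1/7)z^2 + (34/21)z + 40/7
  3·L_3(z) = (3/440)z^3 + (21/440)z^2 + (3/220)z - 3/11
Adding term by term: (719/9240)z^3 - (1549/3080)z^2 - (5881/4620)z + 919/77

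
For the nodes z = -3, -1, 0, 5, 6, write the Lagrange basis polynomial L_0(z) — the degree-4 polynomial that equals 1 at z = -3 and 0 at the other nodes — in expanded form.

L_0(z) = (1/432)z^4 - (5/216)z^3 + (19/432)z^2 + (5/72)z

L_0(z) = (z + 1)z(z - 5)(z - 6) / [(-2)·(-3)·(-8)·(-9)]
       = (z^4 - 10z^3 + 19z^2 + 30z) / (432)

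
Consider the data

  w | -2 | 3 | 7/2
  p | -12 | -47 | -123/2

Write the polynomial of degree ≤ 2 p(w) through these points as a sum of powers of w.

p(w) = -4w^2 - 3w - 2

Build the Lagrange basis polynomials:
L_0(w) = (w - 3)(w - 7/2) / [55/2] = (2/55)w^2 - (13/55)w + 21/55
L_1(w) = (w + 2)(w - 7/2) / [-5/2] = -(2/5)w^2 + (3/5)w + 14/5
L_2(w) = (w + 2)(w - 3) / [11/4] = (4/11)w^2 - (4/11)w - 24/11
p(w) = (-12)·L_0 + (-47)·L_1 + (-123/2)·L_2
  (-12)·L_0(w) = -(24/55)w^2 + (156/55)w - 252/55
  (-47)·L_1(w) = (94/5)w^2 - (141/5)w - 658/5
  (-123/2)·L_2(w) = -(246/11)w^2 + (246/11)w + 1476/11
Adding term by term: -4w^2 - 3w - 2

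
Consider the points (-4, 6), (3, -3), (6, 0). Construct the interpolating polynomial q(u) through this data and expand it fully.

Newton's divided differences:
q[-4,3] = (-3 - 6) / (3 - (-4)) = -9/7
q[3,6] = (0 - (-3)) / (6 - 3) = 1
q[-4,3,6] = (1 - (-9/7)) / (6 - (-4)) = 8/35
q(u) = 6 + (-9/7)·(u + 4) + (8/35)·(u + 4)(u - 3)
Expanding: q(u) = (8/35)u^2 - (37/35)u - 66/35

q(u) = (8/35)u^2 - (37/35)u - 66/35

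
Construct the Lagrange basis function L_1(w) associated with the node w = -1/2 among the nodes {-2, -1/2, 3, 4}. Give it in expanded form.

L_1(w) = (8/189)w^3 - (40/189)w^2 - (16/189)w + 64/63

L_1(w) = (w + 2)(w - 3)(w - 4) / [(3/2)·(-7/2)·(-9/2)]
       = (w^3 - 5w^2 - 2w + 24) / (189/8)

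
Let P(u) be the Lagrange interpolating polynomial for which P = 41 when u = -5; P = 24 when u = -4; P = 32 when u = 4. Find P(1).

-1

Evaluate each Lagrange basis at u = 1:
L_0(1) = (5)·(-3)/[(-1)·(-9)] = -5/3
L_1(1) = (6)·(-3)/[(1)·(-8)] = 9/4
L_2(1) = (6)·(5)/[(9)·(8)] = 5/12
Sum: 41·(-5/3) + 24·(9/4) + 32·(5/12) = -1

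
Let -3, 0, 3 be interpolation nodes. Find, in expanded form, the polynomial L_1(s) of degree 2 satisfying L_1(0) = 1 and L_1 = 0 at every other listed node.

L_1(s) = (s + 3)(s - 3) / [(3)·(-3)]
       = (s^2 - 9) / (-9)

L_1(s) = -(1/9)s^2 + 1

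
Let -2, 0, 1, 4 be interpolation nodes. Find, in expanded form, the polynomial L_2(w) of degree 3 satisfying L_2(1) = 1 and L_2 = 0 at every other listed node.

L_2(w) = (w + 2)w(w - 4) / [(3)·(1)·(-3)]
       = (w^3 - 2w^2 - 8w) / (-9)

L_2(w) = -(1/9)w^3 + (2/9)w^2 + (8/9)w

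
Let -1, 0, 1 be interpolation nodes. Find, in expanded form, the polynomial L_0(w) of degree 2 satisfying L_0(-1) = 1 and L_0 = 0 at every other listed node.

L_0(w) = w(w - 1) / [(-1)·(-2)]
       = (w^2 - w) / (2)

L_0(w) = (1/2)w^2 - (1/2)w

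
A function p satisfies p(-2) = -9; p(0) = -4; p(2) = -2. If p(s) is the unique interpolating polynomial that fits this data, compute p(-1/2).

L_0(-1/2) = (-1/2)·(-5/2)/[(-2)·(-4)] = 5/32
L_1(-1/2) = (3/2)·(-5/2)/[(2)·(-2)] = 15/16
L_2(-1/2) = (3/2)·(-1/2)/[(4)·(2)] = -3/32
Sum: (-9)·(5/32) + (-4)·(15/16) + (-2)·(-3/32) = -159/32

-159/32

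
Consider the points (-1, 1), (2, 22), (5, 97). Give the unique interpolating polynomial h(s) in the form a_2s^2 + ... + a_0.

h(s) = 3s^2 + 4s + 2

Newton's divided differences:
h[-1,2] = (22 - 1) / (2 - (-1)) = 7
h[2,5] = (97 - 22) / (5 - 2) = 25
h[-1,2,5] = (25 - 7) / (5 - (-1)) = 3
h(s) = 1 + 7·(s + 1) + 3·(s + 1)(s - 2)
Expanding: h(s) = 3s^2 + 4s + 2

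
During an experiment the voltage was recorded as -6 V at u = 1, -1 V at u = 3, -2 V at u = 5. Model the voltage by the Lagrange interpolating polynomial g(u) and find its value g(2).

-11/4

L_0(2) = (-1)·(-3)/[(-2)·(-4)] = 3/8
L_1(2) = (1)·(-3)/[(2)·(-2)] = 3/4
L_2(2) = (1)·(-1)/[(4)·(2)] = -1/8
Sum: (-6)·(3/8) + (-1)·(3/4) + (-2)·(-1/8) = -11/4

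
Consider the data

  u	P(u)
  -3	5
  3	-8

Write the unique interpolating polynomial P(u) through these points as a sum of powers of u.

L_0(u) = (u - 3) / [-6] = -(1/6)u + 1/2
L_1(u) = (u + 3) / [6] = (1/6)u + 1/2
P(u) = 5·L_0 + (-8)·L_1
  5·L_0(u) = -(5/6)u + 5/2
  (-8)·L_1(u) = -(4/3)u - 4
Adding term by term: -(13/6)u - 3/2

P(u) = -(13/6)u - 3/2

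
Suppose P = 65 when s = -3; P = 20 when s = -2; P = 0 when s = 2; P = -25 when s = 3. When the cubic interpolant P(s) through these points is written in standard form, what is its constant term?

Build the Lagrange basis polynomials:
L_0(s) = (s + 2)(s - 2)(s - 3) / [-30] = -(1/30)s^3 + (1/10)s^2 + (2/15)s - 2/5
L_1(s) = (s + 3)(s - 2)(s - 3) / [20] = (1/20)s^3 - (1/10)s^2 - (9/20)s + 9/10
L_2(s) = (s + 3)(s + 2)(s - 3) / [-20] = -(1/20)s^3 - (1/10)s^2 + (9/20)s + 9/10
L_3(s) = (s + 3)(s + 2)(s - 2) / [30] = (1/30)s^3 + (1/10)s^2 - (2/15)s - 2/5
P(s) = 65·L_0 + 20·L_1 + 0·L_2 + (-25)·L_3
Only the constant term is needed; take it from each L_i and combine:
65·(-2/5) + 20·(9/10) + 0·(9/10) + (-25)·(-2/5) = 2

2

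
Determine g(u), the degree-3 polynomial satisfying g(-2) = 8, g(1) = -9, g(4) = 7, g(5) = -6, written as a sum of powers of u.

Newton's divided differences:
g[-2,1] = (-9 - 8) / (1 - (-2)) = -17/3
g[1,4] = (7 - (-9)) / (4 - 1) = 16/3
g[4,5] = (-6 - 7) / (5 - 4) = -13
g[-2,1,4] = (16/3 - (-17/3)) / (4 - (-2)) = 11/6
g[1,4,5] = (-13 - 16/3) / (5 - 1) = -55/12
g[-2,1,4,5] = (-55/12 - 11/6) / (5 - (-2)) = -11/12
g(u) = 8 + (-17/3)·(u + 2) + (11/6)·(u + 2)(u - 1) + (-11/12)·(u + 2)(u - 1)(u - 4)
Expanding: g(u) = -(11/12)u^3 + (55/12)u^2 + (5/3)u - 43/3

g(u) = -(11/12)u^3 + (55/12)u^2 + (5/3)u - 43/3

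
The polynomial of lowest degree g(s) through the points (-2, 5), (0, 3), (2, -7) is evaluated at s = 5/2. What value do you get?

-43/4

Evaluate each Lagrange basis at s = 5/2:
L_0(5/2) = (5/2)·(1/2)/[(-2)·(-4)] = 5/32
L_1(5/2) = (9/2)·(1/2)/[(2)·(-2)] = -9/16
L_2(5/2) = (9/2)·(5/2)/[(4)·(2)] = 45/32
Sum: 5·(5/32) + 3·(-9/16) + (-7)·(45/32) = -43/4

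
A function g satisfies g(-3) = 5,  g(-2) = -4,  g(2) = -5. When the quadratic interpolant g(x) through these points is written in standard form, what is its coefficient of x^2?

The leading coefficient equals the top divided difference g[-3,-2,2].
g[-3,-2] = (-4 - 5) / (-2 - (-3)) = -9
g[-2,2] = (-5 - (-4)) / (2 - (-2)) = -1/4
g[-3,-2,2] = (-1/4 - (-9)) / (2 - (-3)) = 7/4

7/4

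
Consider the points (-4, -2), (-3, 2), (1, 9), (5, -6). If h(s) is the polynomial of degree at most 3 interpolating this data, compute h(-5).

L_0(-5) = (-2)·(-6)·(-10)/[(-1)·(-5)·(-9)] = 8/3
L_1(-5) = (-1)·(-6)·(-10)/[(1)·(-4)·(-8)] = -15/8
L_2(-5) = (-1)·(-2)·(-10)/[(5)·(4)·(-4)] = 1/4
L_3(-5) = (-1)·(-2)·(-6)/[(9)·(8)·(4)] = -1/24
Sum: (-2)·(8/3) + 2·(-15/8) + 9·(1/4) + (-6)·(-1/24) = -79/12

-79/12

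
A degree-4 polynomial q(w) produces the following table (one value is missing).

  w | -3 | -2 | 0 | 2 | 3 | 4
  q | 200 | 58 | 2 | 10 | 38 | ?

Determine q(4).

130

The 5 known values determine q uniquely (degree ≤ 4).
Evaluate each Lagrange basis at w = 4:
L_0(4) = (6)·(4)·(2)·(1)/[(-1)·(-3)·(-5)·(-6)] = 8/15
L_1(4) = (7)·(4)·(2)·(1)/[(1)·(-2)·(-4)·(-5)] = -7/5
L_2(4) = (7)·(6)·(2)·(1)/[(3)·(2)·(-2)·(-3)] = 7/3
L_3(4) = (7)·(6)·(4)·(1)/[(5)·(4)·(2)·(-1)] = -21/5
L_4(4) = (7)·(6)·(4)·(2)/[(6)·(5)·(3)·(1)] = 56/15
Sum: 200·(8/15) + 58·(-7/5) + 2·(7/3) + 10·(-21/5) + 38·(56/15) = 130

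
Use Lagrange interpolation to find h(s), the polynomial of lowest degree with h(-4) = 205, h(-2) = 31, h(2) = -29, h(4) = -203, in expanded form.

h(s) = -3s^3 - 3s + 1

L_0(s) = (s + 2)(s - 2)(s - 4) / [-96] = -(1/96)s^3 + (1/24)s^2 + (1/24)s - 1/6
L_1(s) = (s + 4)(s - 2)(s - 4) / [48] = (1/48)s^3 - (1/24)s^2 - (1/3)s + 2/3
L_2(s) = (s + 4)(s + 2)(s - 4) / [-48] = -(1/48)s^3 - (1/24)s^2 + (1/3)s + 2/3
L_3(s) = (s + 4)(s + 2)(s - 2) / [96] = (1/96)s^3 + (1/24)s^2 - (1/24)s - 1/6
h(s) = 205·L_0 + 31·L_1 + (-29)·L_2 + (-203)·L_3
  205·L_0(s) = -(205/96)s^3 + (205/24)s^2 + (205/24)s - 205/6
  31·L_1(s) = (31/48)s^3 - (31/24)s^2 - (31/3)s + 62/3
  (-29)·L_2(s) = (29/48)s^3 + (29/24)s^2 - (29/3)s - 58/3
  (-203)·L_3(s) = -(203/96)s^3 - (203/24)s^2 + (203/24)s + 203/6
Adding term by term: -3s^3 - 3s + 1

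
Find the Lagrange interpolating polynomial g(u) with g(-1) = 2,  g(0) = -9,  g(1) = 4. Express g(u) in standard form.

g(u) = 12u^2 + u - 9

Build the Lagrange basis polynomials:
L_0(u) = u(u - 1) / [2] = (1/2)u^2 - (1/2)u
L_1(u) = (u + 1)(u - 1) / [-1] = -u^2 + 1
L_2(u) = (u + 1)u / [2] = (1/2)u^2 + (1/2)u
g(u) = 2·L_0 + (-9)·L_1 + 4·L_2
  2·L_0(u) = u^2 - u
  (-9)·L_1(u) = 9u^2 - 9
  4·L_2(u) = 2u^2 + 2u
Adding term by term: 12u^2 + u - 9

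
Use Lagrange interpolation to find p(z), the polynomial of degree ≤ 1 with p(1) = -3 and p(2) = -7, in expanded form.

Build the Lagrange basis polynomials:
L_0(z) = (z - 2) / [-1] = -z + 2
L_1(z) = (z - 1) / [1] = z - 1
p(z) = (-3)·L_0 + (-7)·L_1
  (-3)·L_0(z) = 3z - 6
  (-7)·L_1(z) = -7z + 7
Adding term by term: -4z + 1

p(z) = -4z + 1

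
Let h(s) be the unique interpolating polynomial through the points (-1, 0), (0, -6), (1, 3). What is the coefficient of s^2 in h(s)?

The leading coefficient equals the top divided difference h[-1,0,1].
h[-1,0] = (-6 - 0) / (0 - (-1)) = -6
h[0,1] = (3 - (-6)) / (1 - 0) = 9
h[-1,0,1] = (9 - (-6)) / (1 - (-1)) = 15/2

15/2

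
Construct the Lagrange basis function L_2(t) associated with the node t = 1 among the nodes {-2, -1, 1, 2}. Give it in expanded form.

L_2(t) = (t + 2)(t + 1)(t - 2) / [(3)·(2)·(-1)]
       = (t^3 + t^2 - 4t - 4) / (-6)

L_2(t) = -(1/6)t^3 - (1/6)t^2 + (2/3)t + 2/3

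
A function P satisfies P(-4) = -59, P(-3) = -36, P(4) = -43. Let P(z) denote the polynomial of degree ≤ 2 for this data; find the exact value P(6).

-99

L_0(6) = (9)·(2)/[(-1)·(-8)] = 9/4
L_1(6) = (10)·(2)/[(1)·(-7)] = -20/7
L_2(6) = (10)·(9)/[(8)·(7)] = 45/28
Sum: (-59)·(9/4) + (-36)·(-20/7) + (-43)·(45/28) = -99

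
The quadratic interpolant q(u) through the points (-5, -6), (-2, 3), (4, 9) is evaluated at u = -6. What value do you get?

-89/9

Using Newton's divided-difference form:
q[-5,-2] = (3 - (-6)) / (-2 - (-5)) = 3
q[-2,4] = (9 - 3) / (4 - (-2)) = 1
q[-5,-2,4] = (1 - 3) / (4 - (-5)) = -2/9
q(-6) = -6 + 3·(-1) + (-2/9)·(-1)·(-4) = -89/9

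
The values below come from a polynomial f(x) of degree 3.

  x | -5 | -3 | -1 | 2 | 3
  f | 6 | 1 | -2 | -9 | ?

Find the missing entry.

The 4 known values determine f uniquely (degree ≤ 3).
Evaluate each Lagrange basis at x = 3:
L_0(3) = (6)·(4)·(1)/[(-2)·(-4)·(-7)] = -3/7
L_1(3) = (8)·(4)·(1)/[(2)·(-2)·(-5)] = 8/5
L_2(3) = (8)·(6)·(1)/[(4)·(2)·(-3)] = -2
L_3(3) = (8)·(6)·(4)/[(7)·(5)·(3)] = 64/35
Sum: 6·(-3/7) + 1·(8/5) + (-2)·(-2) + (-9)·(64/35) = -94/7

-94/7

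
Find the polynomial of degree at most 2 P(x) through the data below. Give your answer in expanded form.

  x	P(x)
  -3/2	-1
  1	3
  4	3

Build the Lagrange basis polynomials:
L_0(x) = (x - 1)(x - 4) / [55/4] = (4/55)x^2 - (4/11)x + 16/55
L_1(x) = (x + 3/2)(x - 4) / [-15/2] = -(2/15)x^2 + (1/3)x + 4/5
L_2(x) = (x + 3/2)(x - 1) / [33/2] = (2/33)x^2 + (1/33)x - 1/11
P(x) = (-1)·L_0 + 3·L_1 + 3·L_2
  (-1)·L_0(x) = -(4/55)x^2 + (4/11)x - 16/55
  3·L_1(x) = -(2/5)x^2 + x + 12/5
  3·L_2(x) = (2/11)x^2 + (1/11)x - 3/11
Adding term by term: -(16/55)x^2 + (16/11)x + 101/55

P(x) = -(16/55)x^2 + (16/11)x + 101/55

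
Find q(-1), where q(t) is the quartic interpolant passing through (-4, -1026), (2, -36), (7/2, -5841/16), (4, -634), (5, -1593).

Evaluate each Lagrange basis at t = -1:
L_0(-1) = (-3)·(-9/2)·(-5)·(-6)/[(-6)·(-15/2)·(-8)·(-9)] = 1/8
L_1(-1) = (3)·(-9/2)·(-5)·(-6)/[(6)·(-3/2)·(-2)·(-3)] = 15/2
L_2(-1) = (3)·(-3)·(-5)·(-6)/[(15/2)·(3/2)·(-1/2)·(-3/2)] = -32
L_3(-1) = (3)·(-3)·(-9/2)·(-6)/[(8)·(2)·(1/2)·(-1)] = 243/8
L_4(-1) = (3)·(-3)·(-9/2)·(-5)/[(9)·(3)·(3/2)·(1)] = -5
Sum: (-1026)·(1/8) + (-36)·(15/2) + (-5841/16)·(-32) + (-634)·(243/8) + (-1593)·(-5) = -9

-9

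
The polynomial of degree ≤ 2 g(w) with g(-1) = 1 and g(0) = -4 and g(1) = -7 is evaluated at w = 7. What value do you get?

17

Using Newton's divided-difference form:
g[-1,0] = (-4 - 1) / (0 - (-1)) = -5
g[0,1] = (-7 - (-4)) / (1 - 0) = -3
g[-1,0,1] = (-3 - (-5)) / (1 - (-1)) = 1
g(7) = 1 + (-5)·(8) + 1·(8)·(7) = 17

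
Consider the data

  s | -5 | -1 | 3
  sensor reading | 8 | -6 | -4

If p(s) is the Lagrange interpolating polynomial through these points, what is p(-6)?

Evaluate each Lagrange basis at s = -6:
L_0(-6) = (-5)·(-9)/[(-4)·(-8)] = 45/32
L_1(-6) = (-1)·(-9)/[(4)·(-4)] = -9/16
L_2(-6) = (-1)·(-5)/[(8)·(4)] = 5/32
Sum: 8·(45/32) + (-6)·(-9/16) + (-4)·(5/32) = 14

14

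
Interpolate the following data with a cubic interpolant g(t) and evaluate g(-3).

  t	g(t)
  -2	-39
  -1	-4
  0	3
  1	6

-126

Evaluate each Lagrange basis at t = -3:
L_0(-3) = (-2)·(-3)·(-4)/[(-1)·(-2)·(-3)] = 4
L_1(-3) = (-1)·(-3)·(-4)/[(1)·(-1)·(-2)] = -6
L_2(-3) = (-1)·(-2)·(-4)/[(2)·(1)·(-1)] = 4
L_3(-3) = (-1)·(-2)·(-3)/[(3)·(2)·(1)] = -1
Sum: (-39)·(4) + (-4)·(-6) + 3·(4) + 6·(-1) = -126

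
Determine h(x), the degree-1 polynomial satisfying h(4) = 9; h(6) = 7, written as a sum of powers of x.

L_0(x) = (x - 6) / [-2] = -(1/2)x + 3
L_1(x) = (x - 4) / [2] = (1/2)x - 2
h(x) = 9·L_0 + 7·L_1
  9·L_0(x) = -(9/2)x + 27
  7·L_1(x) = (7/2)x - 14
Adding term by term: -x + 13

h(x) = -x + 13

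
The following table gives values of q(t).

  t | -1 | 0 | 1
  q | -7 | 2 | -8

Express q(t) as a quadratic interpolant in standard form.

q(t) = -(19/2)t^2 - (1/2)t + 2

Build the Lagrange basis polynomials:
L_0(t) = t(t - 1) / [2] = (1/2)t^2 - (1/2)t
L_1(t) = (t + 1)(t - 1) / [-1] = -t^2 + 1
L_2(t) = (t + 1)t / [2] = (1/2)t^2 + (1/2)t
q(t) = (-7)·L_0 + 2·L_1 + (-8)·L_2
  (-7)·L_0(t) = -(7/2)t^2 + (7/2)t
  2·L_1(t) = -2t^2 + 2
  (-8)·L_2(t) = -4t^2 - 4t
Adding term by term: -(19/2)t^2 - (1/2)t + 2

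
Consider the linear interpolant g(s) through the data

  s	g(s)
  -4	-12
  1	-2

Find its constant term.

Build the Lagrange basis polynomials:
L_0(s) = (s - 1) / [-5] = -(1/5)s + 1/5
L_1(s) = (s + 4) / [5] = (1/5)s + 4/5
g(s) = (-12)·L_0 + (-2)·L_1
Only the constant term is needed; take it from each L_i and combine:
(-12)·(1/5) + (-2)·(4/5) = -4

-4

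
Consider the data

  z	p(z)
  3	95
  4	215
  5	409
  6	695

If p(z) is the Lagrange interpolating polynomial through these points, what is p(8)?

1615

Evaluate each Lagrange basis at z = 8:
L_0(8) = (4)·(3)·(2)/[(-1)·(-2)·(-3)] = -4
L_1(8) = (5)·(3)·(2)/[(1)·(-1)·(-2)] = 15
L_2(8) = (5)·(4)·(2)/[(2)·(1)·(-1)] = -20
L_3(8) = (5)·(4)·(3)/[(3)·(2)·(1)] = 10
Sum: 95·(-4) + 215·(15) + 409·(-20) + 695·(10) = 1615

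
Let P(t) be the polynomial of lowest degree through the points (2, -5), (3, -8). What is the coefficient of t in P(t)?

-3

The leading coefficient equals the top divided difference P[2,3].
P[2,3] = (-8 - (-5)) / (3 - 2) = -3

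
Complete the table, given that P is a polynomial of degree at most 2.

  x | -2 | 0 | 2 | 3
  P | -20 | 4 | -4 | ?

The 3 known values determine P uniquely (degree ≤ 2).
L_0(3) = (3)·(1)/[(-2)·(-4)] = 3/8
L_1(3) = (5)·(1)/[(2)·(-2)] = -5/4
L_2(3) = (5)·(3)/[(4)·(2)] = 15/8
Sum: (-20)·(3/8) + 4·(-5/4) + (-4)·(15/8) = -20

-20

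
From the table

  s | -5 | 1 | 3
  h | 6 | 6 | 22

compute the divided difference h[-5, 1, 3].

h[-5,1] = (6 - 6) / (1 - (-5)) = 0
h[1,3] = (22 - 6) / (3 - 1) = 8
h[-5,1,3] = (8 - 0) / (3 - (-5)) = 1

1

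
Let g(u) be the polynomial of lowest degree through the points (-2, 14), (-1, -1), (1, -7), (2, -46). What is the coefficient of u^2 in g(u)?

-4

L_0(u) = (u + 1)(u - 1)(u - 2) / [-12] = -(1/12)u^3 + (1/6)u^2 + (1/12)u - 1/6
L_1(u) = (u + 2)(u - 1)(u - 2) / [6] = (1/6)u^3 - (1/6)u^2 - (2/3)u + 2/3
L_2(u) = (u + 2)(u + 1)(u - 2) / [-6] = -(1/6)u^3 - (1/6)u^2 + (2/3)u + 2/3
L_3(u) = (u + 2)(u + 1)(u - 1) / [12] = (1/12)u^3 + (1/6)u^2 - (1/12)u - 1/6
g(u) = 14·L_0 + (-1)·L_1 + (-7)·L_2 + (-46)·L_3
Only the coefficient of u^2 is needed; take it from each L_i and combine:
14·(1/6) + (-1)·(-1/6) + (-7)·(-1/6) + (-46)·(1/6) = -4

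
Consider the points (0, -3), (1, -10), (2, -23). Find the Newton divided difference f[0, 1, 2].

f[0,1] = (-10 - (-3)) / (1 - 0) = -7
f[1,2] = (-23 - (-10)) / (2 - 1) = -13
f[0,1,2] = (-13 - (-7)) / (2 - 0) = -3

-3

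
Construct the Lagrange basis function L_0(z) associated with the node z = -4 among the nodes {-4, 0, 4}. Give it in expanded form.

L_0(z) = z(z - 4) / [(-4)·(-8)]
       = (z^2 - 4z) / (32)

L_0(z) = (1/32)z^2 - (1/8)z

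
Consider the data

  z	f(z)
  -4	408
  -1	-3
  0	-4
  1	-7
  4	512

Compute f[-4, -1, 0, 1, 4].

2

f[-4,-1] = (-3 - 408) / (-1 - (-4)) = -137
f[-1,0] = (-4 - (-3)) / (0 - (-1)) = -1
f[0,1] = (-7 - (-4)) / (1 - 0) = -3
f[1,4] = (512 - (-7)) / (4 - 1) = 173
f[-4,-1,0] = (-1 - (-137)) / (0 - (-4)) = 34
f[-1,0,1] = (-3 - (-1)) / (1 - (-1)) = -1
f[0,1,4] = (173 - (-3)) / (4 - 0) = 44
f[-4,-1,0,1] = (-1 - 34) / (1 - (-4)) = -7
f[-1,0,1,4] = (44 - (-1)) / (4 - (-1)) = 9
f[-4,-1,0,1,4] = (9 - (-7)) / (4 - (-4)) = 2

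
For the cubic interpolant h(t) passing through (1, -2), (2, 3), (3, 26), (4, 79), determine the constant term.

-1

Build the Lagrange basis polynomials:
L_0(t) = (t - 2)(t - 3)(t - 4) / [-6] = -(1/6)t^3 + (3/2)t^2 - (13/3)t + 4
L_1(t) = (t - 1)(t - 3)(t - 4) / [2] = (1/2)t^3 - 4t^2 + (19/2)t - 6
L_2(t) = (t - 1)(t - 2)(t - 4) / [-2] = -(1/2)t^3 + (7/2)t^2 - 7t + 4
L_3(t) = (t - 1)(t - 2)(t - 3) / [6] = (1/6)t^3 - t^2 + (11/6)t - 1
h(t) = (-2)·L_0 + 3·L_1 + 26·L_2 + 79·L_3
Only the constant term is needed; take it from each L_i and combine:
(-2)·(4) + 3·(-6) + 26·(4) + 79·(-1) = -1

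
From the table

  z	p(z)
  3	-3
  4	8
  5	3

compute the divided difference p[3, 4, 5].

p[3,4] = (8 - (-3)) / (4 - 3) = 11
p[4,5] = (3 - 8) / (5 - 4) = -5
p[3,4,5] = (-5 - 11) / (5 - 3) = -8

-8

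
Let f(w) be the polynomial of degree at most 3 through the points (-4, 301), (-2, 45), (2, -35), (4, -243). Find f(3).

L_0(3) = (5)·(1)·(-1)/[(-2)·(-6)·(-8)] = 5/96
L_1(3) = (7)·(1)·(-1)/[(2)·(-4)·(-6)] = -7/48
L_2(3) = (7)·(5)·(-1)/[(6)·(4)·(-2)] = 35/48
L_3(3) = (7)·(5)·(1)/[(8)·(6)·(2)] = 35/96
Sum: 301·(5/96) + 45·(-7/48) + (-35)·(35/48) + (-243)·(35/96) = -105

-105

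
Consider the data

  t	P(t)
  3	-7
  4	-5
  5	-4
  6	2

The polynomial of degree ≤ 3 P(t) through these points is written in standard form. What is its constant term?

-79

Build the Lagrange basis polynomials:
L_0(t) = (t - 4)(t - 5)(t - 6) / [-6] = -(1/6)t^3 + (5/2)t^2 - (37/3)t + 20
L_1(t) = (t - 3)(t - 5)(t - 6) / [2] = (1/2)t^3 - 7t^2 + (63/2)t - 45
L_2(t) = (t - 3)(t - 4)(t - 6) / [-2] = -(1/2)t^3 + (13/2)t^2 - 27t + 36
L_3(t) = (t - 3)(t - 4)(t - 5) / [6] = (1/6)t^3 - 2t^2 + (47/6)t - 10
P(t) = (-7)·L_0 + (-5)·L_1 + (-4)·L_2 + 2·L_3
Only the constant term is needed; take it from each L_i and combine:
(-7)·(20) + (-5)·(-45) + (-4)·(36) + 2·(-10) = -79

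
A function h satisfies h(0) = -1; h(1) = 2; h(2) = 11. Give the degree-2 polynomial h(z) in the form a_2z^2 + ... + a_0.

h(z) = 3z^2 - 1

Newton's divided differences:
h[0,1] = (2 - (-1)) / (1 - 0) = 3
h[1,2] = (11 - 2) / (2 - 1) = 9
h[0,1,2] = (9 - 3) / (2 - 0) = 3
h(z) = -1 + 3·z + 3·z(z - 1)
Expanding: h(z) = 3z^2 - 1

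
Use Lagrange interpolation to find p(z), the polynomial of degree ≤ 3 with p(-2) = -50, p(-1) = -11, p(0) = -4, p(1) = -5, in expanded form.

Build the Lagrange basis polynomials:
L_0(z) = (z + 1)z(z - 1) / [-6] = -(1/6)z^3 + (1/6)z
L_1(z) = (z + 2)z(z - 1) / [2] = (1/2)z^3 + (1/2)z^2 - z
L_2(z) = (z + 2)(z + 1)(z - 1) / [-2] = -(1/2)z^3 - z^2 + (1/2)z + 1
L_3(z) = (z + 2)(z + 1)z / [6] = (1/6)z^3 + (1/2)z^2 + (1/3)z
p(z) = (-50)·L_0 + (-11)·L_1 + (-4)·L_2 + (-5)·L_3
  (-50)·L_0(z) = (25/3)z^3 - (25/3)z
  (-11)·L_1(z) = -(11/2)z^3 - (11/2)z^2 + 11z
  (-4)·L_2(z) = 2z^3 + 4z^2 - 2z - 4
  (-5)·L_3(z) = -(5/6)z^3 - (5/2)z^2 - (5/3)z
Adding term by term: 4z^3 - 4z^2 - z - 4

p(z) = 4z^3 - 4z^2 - z - 4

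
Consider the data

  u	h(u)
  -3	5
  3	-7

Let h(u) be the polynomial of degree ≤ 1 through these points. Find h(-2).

3

L_0(-2) = (-5)/[(-6)] = 5/6
L_1(-2) = (1)/[(6)] = 1/6
Sum: 5·(5/6) + (-7)·(1/6) = 3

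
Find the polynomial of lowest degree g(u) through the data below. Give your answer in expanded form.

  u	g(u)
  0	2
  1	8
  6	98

Build the Lagrange basis polynomials:
L_0(u) = (u - 1)(u - 6) / [6] = (1/6)u^2 - (7/6)u + 1
L_1(u) = u(u - 6) / [-5] = -(1/5)u^2 + (6/5)u
L_2(u) = u(u - 1) / [30] = (1/30)u^2 - (1/30)u
g(u) = 2·L_0 + 8·L_1 + 98·L_2
  2·L_0(u) = (1/3)u^2 - (7/3)u + 2
  8·L_1(u) = -(8/5)u^2 + (48/5)u
  98·L_2(u) = (49/15)u^2 - (49/15)u
Adding term by term: 2u^2 + 4u + 2

g(u) = 2u^2 + 4u + 2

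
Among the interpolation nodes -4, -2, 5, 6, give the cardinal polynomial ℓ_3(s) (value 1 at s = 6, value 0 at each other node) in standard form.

ℓ_3(s) = (s + 4)(s + 2)(s - 5) / [(10)·(8)·(1)]
       = (s^3 + s^2 - 22s - 40) / (80)

ℓ_3(s) = (1/80)s^3 + (1/80)s^2 - (11/40)s - 1/2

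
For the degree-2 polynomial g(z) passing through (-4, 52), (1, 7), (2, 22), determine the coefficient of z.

L_0(z) = (z - 1)(z - 2) / [30] = (1/30)z^2 - (1/10)z + 1/15
L_1(z) = (z + 4)(z - 2) / [-5] = -(1/5)z^2 - (2/5)z + 8/5
L_2(z) = (z + 4)(z - 1) / [6] = (1/6)z^2 + (1/2)z - 2/3
g(z) = 52·L_0 + 7·L_1 + 22·L_2
Only the coefficient of z is needed; take it from each L_i and combine:
52·(-1/10) + 7·(-2/5) + 22·(1/2) = 3

3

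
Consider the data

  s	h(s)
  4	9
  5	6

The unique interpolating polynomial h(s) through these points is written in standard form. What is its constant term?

L_0(s) = (s - 5) / [-1] = -s + 5
L_1(s) = (s - 4) / [1] = s - 4
h(s) = 9·L_0 + 6·L_1
Only the constant term is needed; take it from each L_i and combine:
9·(5) + 6·(-4) = 21

21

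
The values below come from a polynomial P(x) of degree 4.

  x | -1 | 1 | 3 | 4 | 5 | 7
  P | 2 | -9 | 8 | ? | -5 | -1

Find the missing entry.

The 5 known values determine P uniquely (degree ≤ 4).
L_0(4) = (3)·(1)·(-1)·(-3)/[(-2)·(-4)·(-6)·(-8)] = 3/128
L_1(4) = (5)·(1)·(-1)·(-3)/[(2)·(-2)·(-4)·(-6)] = -5/32
L_2(4) = (5)·(3)·(-1)·(-3)/[(4)·(2)·(-2)·(-4)] = 45/64
L_3(4) = (5)·(3)·(1)·(-3)/[(6)·(4)·(2)·(-2)] = 15/32
L_4(4) = (5)·(3)·(1)·(-1)/[(8)·(6)·(4)·(2)] = -5/128
Sum: 2·(3/128) + (-9)·(-5/32) + 8·(45/64) + (-5)·(15/32) + (-1)·(-5/128) = 611/128

611/128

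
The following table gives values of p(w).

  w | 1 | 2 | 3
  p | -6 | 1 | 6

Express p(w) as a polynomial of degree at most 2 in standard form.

p(w) = -w^2 + 10w - 15

Newton's divided differences:
p[1,2] = (1 - (-6)) / (2 - 1) = 7
p[2,3] = (6 - 1) / (3 - 2) = 5
p[1,2,3] = (5 - 7) / (3 - 1) = -1
p(w) = -6 + 7·(w - 1) + (-1)·(w - 1)(w - 2)
Expanding: p(w) = -w^2 + 10w - 15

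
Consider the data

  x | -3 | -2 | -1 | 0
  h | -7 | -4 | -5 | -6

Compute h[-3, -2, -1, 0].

2/3

h[-3,-2] = (-4 - (-7)) / (-2 - (-3)) = 3
h[-2,-1] = (-5 - (-4)) / (-1 - (-2)) = -1
h[-1,0] = (-6 - (-5)) / (0 - (-1)) = -1
h[-3,-2,-1] = (-1 - 3) / (-1 - (-3)) = -2
h[-2,-1,0] = (-1 - (-1)) / (0 - (-2)) = 0
h[-3,-2,-1,0] = (0 - (-2)) / (0 - (-3)) = 2/3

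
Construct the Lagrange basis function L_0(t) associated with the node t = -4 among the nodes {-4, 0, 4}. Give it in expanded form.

L_0(t) = t(t - 4) / [(-4)·(-8)]
       = (t^2 - 4t) / (32)

L_0(t) = (1/32)t^2 - (1/8)t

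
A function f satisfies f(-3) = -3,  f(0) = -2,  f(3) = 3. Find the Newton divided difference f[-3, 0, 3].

f[-3,0] = (-2 - (-3)) / (0 - (-3)) = 1/3
f[0,3] = (3 - (-2)) / (3 - 0) = 5/3
f[-3,0,3] = (5/3 - 1/3) / (3 - (-3)) = 2/9

2/9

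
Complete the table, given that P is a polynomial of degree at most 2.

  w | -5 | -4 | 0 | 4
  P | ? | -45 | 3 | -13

-67

The 3 known values determine P uniquely (degree ≤ 2).
Evaluate each Lagrange basis at w = -5:
L_0(-5) = (-5)·(-9)/[(-4)·(-8)] = 45/32
L_1(-5) = (-1)·(-9)/[(4)·(-4)] = -9/16
L_2(-5) = (-1)·(-5)/[(8)·(4)] = 5/32
Sum: (-45)·(45/32) + 3·(-9/16) + (-13)·(5/32) = -67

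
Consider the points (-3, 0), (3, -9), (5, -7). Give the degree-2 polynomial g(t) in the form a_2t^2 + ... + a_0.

g(t) = (5/16)t^2 - (3/2)t - 117/16

Newton's divided differences:
g[-3,3] = (-9 - 0) / (3 - (-3)) = -3/2
g[3,5] = (-7 - (-9)) / (5 - 3) = 1
g[-3,3,5] = (1 - (-3/2)) / (5 - (-3)) = 5/16
g(t) = (-3/2)·(t + 3) + (5/16)·(t + 3)(t - 3)
Expanding: g(t) = (5/16)t^2 - (3/2)t - 117/16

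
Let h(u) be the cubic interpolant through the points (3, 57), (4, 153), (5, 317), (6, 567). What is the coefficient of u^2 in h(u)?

Build the Lagrange basis polynomials:
L_0(u) = (u - 4)(u - 5)(u - 6) / [-6] = -(1/6)u^3 + (5/2)u^2 - (37/3)u + 20
L_1(u) = (u - 3)(u - 5)(u - 6) / [2] = (1/2)u^3 - 7u^2 + (63/2)u - 45
L_2(u) = (u - 3)(u - 4)(u - 6) / [-2] = -(1/2)u^3 + (13/2)u^2 - 27u + 36
L_3(u) = (u - 3)(u - 4)(u - 5) / [6] = (1/6)u^3 - 2u^2 + (47/6)u - 10
h(u) = 57·L_0 + 153·L_1 + 317·L_2 + 567·L_3
Only the coefficient of u^2 is needed; take it from each L_i and combine:
57·(5/2) + 153·(-7) + 317·(13/2) + 567·(-2) = -2

-2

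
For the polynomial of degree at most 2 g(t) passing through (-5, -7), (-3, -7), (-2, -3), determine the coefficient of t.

L_0(t) = (t + 3)(t + 2) / [6] = (1/6)t^2 + (5/6)t + 1
L_1(t) = (t + 5)(t + 2) / [-2] = -(1/2)t^2 - (7/2)t - 5
L_2(t) = (t + 5)(t + 3) / [3] = (1/3)t^2 + (8/3)t + 5
g(t) = (-7)·L_0 + (-7)·L_1 + (-3)·L_2
Only the coefficient of t is needed; take it from each L_i and combine:
(-7)·(5/6) + (-7)·(-7/2) + (-3)·(8/3) = 32/3

32/3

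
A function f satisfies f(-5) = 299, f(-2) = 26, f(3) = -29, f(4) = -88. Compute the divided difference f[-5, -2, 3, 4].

f[-5,-2] = (26 - 299) / (-2 - (-5)) = -91
f[-2,3] = (-29 - 26) / (3 - (-2)) = -11
f[3,4] = (-88 - (-29)) / (4 - 3) = -59
f[-5,-2,3] = (-11 - (-91)) / (3 - (-5)) = 10
f[-2,3,4] = (-59 - (-11)) / (4 - (-2)) = -8
f[-5,-2,3,4] = (-8 - 10) / (4 - (-5)) = -2

-2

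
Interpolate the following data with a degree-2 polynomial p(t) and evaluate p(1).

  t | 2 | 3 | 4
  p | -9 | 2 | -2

L_0(1) = (-2)·(-3)/[(-1)·(-2)] = 3
L_1(1) = (-1)·(-3)/[(1)·(-1)] = -3
L_2(1) = (-1)·(-2)/[(2)·(1)] = 1
Sum: (-9)·(3) + 2·(-3) + (-2)·(1) = -35

-35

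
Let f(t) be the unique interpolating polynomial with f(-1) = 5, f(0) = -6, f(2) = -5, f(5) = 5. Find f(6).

-37/15

Using Newton's divided-difference form:
f[-1,0] = (-6 - 5) / (0 - (-1)) = -11
f[0,2] = (-5 - (-6)) / (2 - 0) = 1/2
f[2,5] = (5 - (-5)) / (5 - 2) = 10/3
f[-1,0,2] = (1/2 - (-11)) / (2 - (-1)) = 23/6
f[0,2,5] = (10/3 - 1/2) / (5 - 0) = 17/30
f[-1,0,2,5] = (17/30 - 23/6) / (5 - (-1)) = -49/90
f(6) = 5 + (-11)·(7) + (23/6)·(7)·(6) + (-49/90)·(7)·(6)·(4) = -37/15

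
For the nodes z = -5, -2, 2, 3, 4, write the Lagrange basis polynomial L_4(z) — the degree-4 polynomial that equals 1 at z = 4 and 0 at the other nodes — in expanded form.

L_4(z) = (z + 5)(z + 2)(z - 2)(z - 3) / [(9)·(6)·(2)·(1)]
       = (z^4 + 2z^3 - 19z^2 - 8z + 60) / (108)

L_4(z) = (1/108)z^4 + (1/54)z^3 - (19/108)z^2 - (2/27)z + 5/9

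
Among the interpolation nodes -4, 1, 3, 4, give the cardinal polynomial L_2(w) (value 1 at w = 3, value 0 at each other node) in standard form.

L_2(w) = (w + 4)(w - 1)(w - 4) / [(7)·(2)·(-1)]
       = (w^3 - w^2 - 16w + 16) / (-14)

L_2(w) = -(1/14)w^3 + (1/14)w^2 + (8/7)w - 8/7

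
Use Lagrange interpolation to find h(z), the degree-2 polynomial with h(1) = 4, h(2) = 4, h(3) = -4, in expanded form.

Build the Lagrange basis polynomials:
L_0(z) = (z - 2)(z - 3) / [2] = (1/2)z^2 - (5/2)z + 3
L_1(z) = (z - 1)(z - 3) / [-1] = -z^2 + 4z - 3
L_2(z) = (z - 1)(z - 2) / [2] = (1/2)z^2 - (3/2)z + 1
h(z) = 4·L_0 + 4·L_1 + (-4)·L_2
  4·L_0(z) = 2z^2 - 10z + 12
  4·L_1(z) = -4z^2 + 16z - 12
  (-4)·L_2(z) = -2z^2 + 6z - 4
Adding term by term: -4z^2 + 12z - 4

h(z) = -4z^2 + 12z - 4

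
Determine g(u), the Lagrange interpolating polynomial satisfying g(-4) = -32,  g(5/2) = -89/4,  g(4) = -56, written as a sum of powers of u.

L_0(u) = (u - 5/2)(u - 4) / [52] = (1/52)u^2 - (1/8)u + 5/26
L_1(u) = (u + 4)(u - 4) / [-39/4] = -(4/39)u^2 + 64/39
L_2(u) = (u + 4)(u - 5/2) / [12] = (1/12)u^2 + (1/8)u - 5/6
g(u) = (-32)·L_0 + (-89/4)·L_1 + (-56)·L_2
  (-32)·L_0(u) = -(8/13)u^2 + 4u - 80/13
  (-89/4)·L_1(u) = (89/39)u^2 - 1424/39
  (-56)·L_2(u) = -(14/3)u^2 - 7u + 140/3
Adding term by term: -3u^2 - 3u + 4

g(u) = -3u^2 - 3u + 4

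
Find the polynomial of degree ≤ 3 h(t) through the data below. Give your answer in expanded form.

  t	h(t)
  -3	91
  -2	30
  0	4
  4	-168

h(t) = -3t^3 + t^2 + t + 4

Build the Lagrange basis polynomials:
L_0(t) = (t + 2)t(t - 4) / [-21] = -(1/21)t^3 + (2/21)t^2 + (8/21)t
L_1(t) = (t + 3)t(t - 4) / [12] = (1/12)t^3 - (1/12)t^2 - t
L_2(t) = (t + 3)(t + 2)(t - 4) / [-24] = -(1/24)t^3 - (1/24)t^2 + (7/12)t + 1
L_3(t) = (t + 3)(t + 2)t / [168] = (1/168)t^3 + (5/168)t^2 + (1/28)t
h(t) = 91·L_0 + 30·L_1 + 4·L_2 + (-168)·L_3
  91·L_0(t) = -(13/3)t^3 + (26/3)t^2 + (104/3)t
  30·L_1(t) = (5/2)t^3 - (5/2)t^2 - 30t
  4·L_2(t) = -(1/6)t^3 - (1/6)t^2 + (7/3)t + 4
  (-168)·L_3(t) = -t^3 - 5t^2 - 6t
Adding term by term: -3t^3 + t^2 + t + 4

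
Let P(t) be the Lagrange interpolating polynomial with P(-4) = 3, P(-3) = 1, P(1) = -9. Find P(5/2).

-543/40

L_0(5/2) = (11/2)·(3/2)/[(-1)·(-5)] = 33/20
L_1(5/2) = (13/2)·(3/2)/[(1)·(-4)] = -39/16
L_2(5/2) = (13/2)·(11/2)/[(5)·(4)] = 143/80
Sum: 3·(33/20) + 1·(-39/16) + (-9)·(143/80) = -543/40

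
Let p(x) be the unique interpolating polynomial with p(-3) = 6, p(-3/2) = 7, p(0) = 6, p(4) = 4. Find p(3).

Using Newton's divided-difference form:
p[-3,-3/2] = (7 - 6) / (-3/2 - (-3)) = 2/3
p[-3/2,0] = (6 - 7) / (0 - (-3/2)) = -2/3
p[0,4] = (4 - 6) / (4 - 0) = -1/2
p[-3,-3/2,0] = (-2/3 - 2/3) / (0 - (-3)) = -4/9
p[-3/2,0,4] = (-1/2 - (-2/3)) / (4 - (-3/2)) = 1/33
p[-3,-3/2,0,4] = (1/33 - (-4/9)) / (4 - (-3)) = 47/693
p(3) = 6 + (2/3)·(6) + (-4/9)·(6)·(9/2) + (47/693)·(6)·(9/2)·(3) = 269/77

269/77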